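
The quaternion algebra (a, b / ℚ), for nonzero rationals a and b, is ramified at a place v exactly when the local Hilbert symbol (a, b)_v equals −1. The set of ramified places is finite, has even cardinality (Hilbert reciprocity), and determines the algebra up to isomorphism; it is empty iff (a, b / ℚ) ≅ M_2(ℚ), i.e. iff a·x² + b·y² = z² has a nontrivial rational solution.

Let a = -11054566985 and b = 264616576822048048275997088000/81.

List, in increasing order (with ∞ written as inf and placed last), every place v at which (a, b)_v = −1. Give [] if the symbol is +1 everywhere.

(a, b) ≡ (-6576185, 69905) mod (ℚ^×)²; places V = {2, 3, 5, 7, 11, 19, 29, 31, 41, ∞}.
(a,b)_2: α=0, β=8; u≡7, v≡1 (mod 8); ε(u)ε(v)=1·0, αω(v)=0·0, βω(u)=8·0; sum ≡ 0  ⇒  +1.
(a,b)_41: α=2, u≡10; β=5, v≡30 (mod 41); (10|41)=+1, (30|41)=-1; sign (−1)^0·+1^5·-1^2 = +1.
(a,b)_7: α=1, u≡1; β=2, v≡6 (mod 7); (1|7)=+1, (6|7)=-1; sign (−1)^0·+1^2·-1^1 = -1.
(a,b)_29: α=1, u≡14; β=2, v≡12 (mod 29); (14|29)=-1, (12|29)=-1; sign (−1)^0·-1^2·-1^1 = -1.
(a,b)_3: α=0, u≡1; β=-4, v≡2 (mod 3); (1|3)=+1, (2|3)=-1; sign (−1)^0·+1^-4·-1^0 = +1.
(a,b)_∞: sgn(-6576185)=−, sgn(69905)=+, so +1.
(a,b)_31: α=1, u≡17; β=3, v≡26 (mod 31); (17|31)=-1, (26|31)=-1; sign (−1)^1·-1^3·-1^1 = -1.
(a,b)_11: α=1, u≡3; β=5, v≡10 (mod 11); (3|11)=+1, (10|11)=-1; sign (−1)^1·+1^5·-1^1 = +1.
(a,b)_5: α=1, u≡3; β=3, v≡4 (mod 5); (3|5)=-1, (4|5)=+1; sign (−1)^0·-1^3·+1^1 = -1.
(a,b)_19: α=1, u≡15; β=2, v≡16 (mod 19); (15|19)=-1, (16|19)=+1; sign (−1)^0·-1^2·+1^1 = +1.
(-6576185, 69905 / ℚ) ramifies at {5, 7, 29, 31}: a division algebra.

[5, 7, 29, 31]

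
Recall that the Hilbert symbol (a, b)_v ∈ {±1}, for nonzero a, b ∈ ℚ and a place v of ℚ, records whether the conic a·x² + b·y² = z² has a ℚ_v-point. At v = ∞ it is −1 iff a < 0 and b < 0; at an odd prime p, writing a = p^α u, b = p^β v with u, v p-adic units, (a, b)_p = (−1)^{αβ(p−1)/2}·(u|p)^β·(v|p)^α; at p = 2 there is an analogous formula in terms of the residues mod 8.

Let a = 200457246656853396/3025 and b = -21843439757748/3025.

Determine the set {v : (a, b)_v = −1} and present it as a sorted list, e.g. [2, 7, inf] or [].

Mod squares: a ≡ 4669, b ≡ -1653. Check v ∈ {∞, 2, 3, 5, 7, 11, 17, 19, 23, 29}.
v=2: v_2(a)=2, v_2(b)=2; units ≡ 5, 3 (mod 8); ε·ε+αω+βω = 0·1+2·1+2·1 ≡ 0  ⇒  (a,b)_2 = +1.
v=3: a=3^4·(≡1), b=3^3·(≡1) mod 3; (1|3)=+1, (1|3)=+1; (−1)^{4·3·1}·(+1)^3·(+1)^4 = +1.
v=∞: 4669 > 0 and -1653 < 0  ⇒  (a,b)_∞ = +1.
v=11: a=11^-2·(≡4), b=11^-2·(≡6) mod 11; (4|11)=+1, (6|11)=-1; (−1)^{-2·-2·5}·(+1)^-2·(-1)^-2 = +1.
v=7: a=7^5·(≡2), b=7^4·(≡6) mod 7; (2|7)=+1, (6|7)=-1; (−1)^{5·4·3}·(+1)^4·(-1)^5 = -1.
v=17: a=17^2·(≡5), b=17^2·(≡13) mod 17; (5|17)=-1, (13|17)=+1; (−1)^{2·2·8}·(-1)^2·(+1)^2 = +1.
v=5: a=5^-2·(≡1), b=5^-2·(≡2) mod 5; (1|5)=+1, (2|5)=-1; (−1)^{-2·-2·2}·(+1)^-2·(-1)^-2 = +1.
v=19: a=19^2·(≡10), b=19^1·(≡13) mod 19; (10|19)=-1, (13|19)=-1; (−1)^{2·1·9}·(-1)^1·(-1)^2 = -1.
v=29: a=29^1·(≡20), b=29^1·(≡23) mod 29; (20|29)=+1, (23|29)=+1; (−1)^{1·1·14}·(+1)^1·(+1)^1 = +1.
v=23: a=23^3·(≡17), b=23^2·(≡18) mod 23; (17|23)=-1, (18|23)=+1; (−1)^{3·2·11}·(-1)^2·(+1)^3 = +1.
|Ram(4669, -1653)| = 2, even; anisotropic at {7, 19}.

[7, 19]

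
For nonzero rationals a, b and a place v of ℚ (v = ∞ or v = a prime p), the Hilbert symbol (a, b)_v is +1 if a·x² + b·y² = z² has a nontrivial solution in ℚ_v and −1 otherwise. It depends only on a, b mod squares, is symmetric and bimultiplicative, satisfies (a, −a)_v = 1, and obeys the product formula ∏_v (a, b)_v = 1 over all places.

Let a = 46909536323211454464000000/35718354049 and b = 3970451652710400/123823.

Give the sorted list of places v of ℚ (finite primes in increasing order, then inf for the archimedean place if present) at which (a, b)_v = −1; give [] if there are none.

[7, 11, 13, 17]

(a, b) ≡ (14586, 7) mod (ℚ^×)²; places V = {2, 3, 5, 7, 11, 13, 17, 19, 29, ∞}.
(a,b)_17: α=3, u≡9; β=2, v≡10 (mod 17); (9|17)=+1, (10|17)=-1; sign (−1)^0·+1^2·-1^3 = -1.
(a,b)_13: α=3, u≡12; β=2, v≡2 (mod 13); (12|13)=+1, (2|13)=-1; sign (−1)^0·+1^2·-1^3 = -1.
(a,b)_19: α=-2, u≡13; β=-2, v≡16 (mod 19); (13|19)=-1, (16|19)=+1; sign (−1)^0·-1^-2·+1^-2 = +1.
(a,b)_29: α=-2, u≡24; β=0, v≡4 (mod 29); (24|29)=+1, (4|29)=+1; sign (−1)^0·+1^0·+1^-2 = +1.
(a,b)_2: α=17, β=12; u≡5, v≡7 (mod 8); ε(u)ε(v)=0·1, αω(v)=17·0, βω(u)=12·1; sum ≡ 0  ⇒  +1.
(a,b)_11: α=3, u≡8; β=2, v≡7 (mod 11); (8|11)=-1, (7|11)=-1; sign (−1)^0·-1^2·-1^3 = -1.
(a,b)_3: α=13, u≡2; β=8, v≡1 (mod 3); (2|3)=-1, (1|3)=+1; sign (−1)^0·-1^8·+1^13 = +1.
(a,b)_∞: sgn(14586)=+, sgn(7)=+, so +1.
(a,b)_5: α=6, u≡4; β=2, v≡2 (mod 5); (4|5)=+1, (2|5)=-1; sign (−1)^0·+1^2·-1^6 = +1.
(a,b)_7: α=-6, u≡3; β=-3, v≡1 (mod 7); (3|7)=-1, (1|7)=+1; sign (−1)^0·-1^-3·+1^-6 = -1.
|Ram(14586, 7)| = 4, even; anisotropic at {7, 11, 13, 17}.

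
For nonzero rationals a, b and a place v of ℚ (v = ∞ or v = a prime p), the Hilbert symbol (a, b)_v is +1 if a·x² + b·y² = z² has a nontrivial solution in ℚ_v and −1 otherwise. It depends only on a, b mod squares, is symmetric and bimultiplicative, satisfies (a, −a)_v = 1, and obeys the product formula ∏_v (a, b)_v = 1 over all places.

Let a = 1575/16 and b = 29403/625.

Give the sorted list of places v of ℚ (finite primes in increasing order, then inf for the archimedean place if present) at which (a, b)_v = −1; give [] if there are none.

[2, 7]

Mod squares: a ≡ 7, b ≡ 3. Check v ∈ {∞, 2, 3, 5, 7, 11}.
v=11: a=11^0·(≡7), b=11^2·(≡5) mod 11; (7|11)=-1, (5|11)=+1; (−1)^{0·2·5}·(-1)^2·(+1)^0 = +1.
v=7: a=7^1·(≡4), b=7^0·(≡5) mod 7; (4|7)=+1, (5|7)=-1; (−1)^{1·0·3}·(+1)^0·(-1)^1 = -1.
v=3: a=3^2·(≡1), b=3^5·(≡1) mod 3; (1|3)=+1, (1|3)=+1; (−1)^{2·5·1}·(+1)^5·(+1)^2 = +1.
v=∞: 7 > 0 and 3 > 0  ⇒  (a,b)_∞ = +1.
v=5: a=5^2·(≡3), b=5^-4·(≡3) mod 5; (3|5)=-1, (3|5)=-1; (−1)^{2·-4·2}·(-1)^-4·(-1)^2 = +1.
v=2: v_2(a)=-4, v_2(b)=0; units ≡ 7, 3 (mod 8); ε·ε+αω+βω = 1·1+-4·1+0·0 ≡ 1  ⇒  (a,b)_2 = -1.
Ram(7, 3) = {2, 7}; no ℚ_2-point on the conic.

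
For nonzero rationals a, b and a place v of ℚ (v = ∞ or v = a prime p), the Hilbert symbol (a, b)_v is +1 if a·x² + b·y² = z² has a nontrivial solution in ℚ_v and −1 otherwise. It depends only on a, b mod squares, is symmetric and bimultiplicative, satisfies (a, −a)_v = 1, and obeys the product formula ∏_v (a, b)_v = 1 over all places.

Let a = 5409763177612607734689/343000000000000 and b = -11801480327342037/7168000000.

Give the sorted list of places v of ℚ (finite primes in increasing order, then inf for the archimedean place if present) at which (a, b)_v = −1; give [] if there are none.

Mod squares: a ≡ 27467727, b ≡ -518259. Check v ∈ {∞, 2, 3, 5, 7, 23, 29, 31, 37, 53}.
v=7: a=7^-3·(≡6), b=7^-1·(≡2) mod 7; (6|7)=-1, (2|7)=+1; (−1)^{-3·-1·3}·(-1)^-1·(+1)^-3 = +1.
v=3: a=3^13·(≡2), b=3^11·(≡2) mod 3; (2|3)=-1, (2|3)=-1; (−1)^{13·11·1}·(-1)^11·(-1)^13 = -1.
v=37: a=37^1·(≡4), b=37^1·(≡1) mod 37; (4|37)=+1, (1|37)=+1; (−1)^{1·1·18}·(+1)^1·(+1)^1 = +1.
v=2: v_2(a)=-12, v_2(b)=-16; units ≡ 7, 5 (mod 8); ε·ε+αω+βω = 1·0+-12·1+-16·0 ≡ 0  ⇒  (a,b)_2 = +1.
v=23: a=23^1·(≡19), b=23^1·(≡14) mod 23; (19|23)=-1, (14|23)=-1; (−1)^{1·1·11}·(-1)^1·(-1)^1 = -1.
v=29: a=29^1·(≡1), b=29^1·(≡6) mod 29; (1|29)=+1, (6|29)=+1; (−1)^{1·1·14}·(+1)^1·(+1)^1 = +1.
v=5: a=5^-12·(≡3), b=5^-6·(≡4) mod 5; (3|5)=-1, (4|5)=+1; (−1)^{-12·-6·2}·(-1)^-6·(+1)^-12 = +1.
v=53: a=53^3·(≡11), b=53^2·(≡37) mod 53; (11|53)=+1, (37|53)=+1; (−1)^{3·2·26}·(+1)^2·(+1)^3 = +1.
v=31: a=31^4·(≡11), b=31^2·(≡29) mod 31; (11|31)=-1, (29|31)=-1; (−1)^{4·2·15}·(-1)^2·(-1)^4 = +1.
v=∞: 27467727 > 0 and -518259 < 0  ⇒  (a,b)_∞ = +1.
(27467727, -518259 / ℚ) ramifies at {3, 23}: a division algebra.

[3, 23]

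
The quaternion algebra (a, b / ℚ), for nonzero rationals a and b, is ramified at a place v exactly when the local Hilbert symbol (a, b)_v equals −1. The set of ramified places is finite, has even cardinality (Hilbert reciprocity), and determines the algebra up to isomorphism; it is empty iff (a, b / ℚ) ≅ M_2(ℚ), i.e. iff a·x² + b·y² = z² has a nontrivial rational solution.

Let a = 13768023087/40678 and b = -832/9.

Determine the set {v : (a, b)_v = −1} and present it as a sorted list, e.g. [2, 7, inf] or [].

[2, 3]

Mod squares: a ≡ 14586, b ≡ -13. Check v ∈ {∞, 2, 3, 7, 11, 13, 17, 31, 43}.
v=2: v_2(a)=-1, v_2(b)=6; units ≡ 5, 3 (mod 8); ε·ε+αω+βω = 0·1+-1·1+6·1 ≡ 1  ⇒  (a,b)_2 = -1.
v=7: a=7^4·(≡6), b=7^0·(≡4) mod 7; (6|7)=-1, (4|7)=+1; (−1)^{4·0·3}·(-1)^0·(+1)^4 = +1.
v=17: a=17^1·(≡4), b=17^0·(≡2) mod 17; (4|17)=+1, (2|17)=+1; (−1)^{1·0·8}·(+1)^0·(+1)^1 = +1.
v=11: a=11^-1·(≡8), b=11^0·(≡9) mod 11; (8|11)=-1, (9|11)=+1; (−1)^{-1·0·5}·(-1)^0·(+1)^-1 = +1.
v=3: a=3^3·(≡2), b=3^-2·(≡2) mod 3; (2|3)=-1, (2|3)=-1; (−1)^{3·-2·1}·(-1)^-2·(-1)^3 = -1.
v=31: a=31^2·(≡4), b=31^0·(≡4) mod 31; (4|31)=+1, (4|31)=+1; (−1)^{2·0·15}·(+1)^0·(+1)^2 = +1.
v=13: a=13^1·(≡3), b=13^1·(≡3) mod 13; (3|13)=+1, (3|13)=+1; (−1)^{1·1·6}·(+1)^1·(+1)^1 = +1.
v=∞: 14586 > 0 and -13 < 0  ⇒  (a,b)_∞ = +1.
v=43: a=43^-2·(≡36), b=43^0·(≡27) mod 43; (36|43)=+1, (27|43)=-1; (−1)^{-2·0·21}·(+1)^0·(-1)^-2 = +1.
(14586, -13 / ℚ) ramifies at {2, 3}: a division algebra.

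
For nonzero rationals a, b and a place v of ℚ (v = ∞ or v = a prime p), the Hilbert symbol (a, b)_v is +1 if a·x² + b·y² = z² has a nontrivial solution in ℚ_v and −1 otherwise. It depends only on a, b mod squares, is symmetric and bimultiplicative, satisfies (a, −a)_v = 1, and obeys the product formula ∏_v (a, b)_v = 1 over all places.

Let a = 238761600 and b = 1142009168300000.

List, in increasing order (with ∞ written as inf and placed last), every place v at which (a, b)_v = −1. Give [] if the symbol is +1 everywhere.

Mod squares: a ≡ 149226, b ≡ 15470. Check v ∈ {∞, 2, 3, 5, 7, 11, 13, 17, 19}.
v=17: a=17^1·(≡12), b=17^1·(≡1) mod 17; (12|17)=-1, (1|17)=+1; (−1)^{1·1·8}·(-1)^1·(+1)^1 = -1.
v=5: a=5^2·(≡4), b=5^5·(≡1) mod 5; (4|5)=+1, (1|5)=+1; (−1)^{2·5·2}·(+1)^5·(+1)^2 = +1.
v=3: a=3^1·(≡2), b=3^0·(≡2) mod 3; (2|3)=-1, (2|3)=-1; (−1)^{1·0·1}·(-1)^0·(-1)^1 = -1.
v=13: a=13^0·(≡12), b=13^3·(≡8) mod 13; (12|13)=+1, (8|13)=-1; (−1)^{0·3·6}·(+1)^3·(-1)^0 = +1.
v=2: v_2(a)=7, v_2(b)=5; units ≡ 5, 7 (mod 8); ε·ε+αω+βω = 0·1+7·0+5·1 ≡ 1  ⇒  (a,b)_2 = -1.
v=11: a=11^1·(≡4), b=11^2·(≡1) mod 11; (4|11)=+1, (1|11)=+1; (−1)^{1·2·5}·(+1)^2·(+1)^1 = +1.
v=19: a=19^1·(≡9), b=19^2·(≡6) mod 19; (9|19)=+1, (6|19)=+1; (−1)^{1·2·9}·(+1)^2·(+1)^1 = +1.
v=∞: 149226 > 0 and 15470 > 0  ⇒  (a,b)_∞ = +1.
v=7: a=7^1·(≡5), b=7^1·(≡6) mod 7; (5|7)=-1, (6|7)=-1; (−1)^{1·1·3}·(-1)^1·(-1)^1 = -1.
(149226, 15470 / ℚ) ramifies at {2, 3, 7, 17}: a division algebra.

[2, 3, 7, 17]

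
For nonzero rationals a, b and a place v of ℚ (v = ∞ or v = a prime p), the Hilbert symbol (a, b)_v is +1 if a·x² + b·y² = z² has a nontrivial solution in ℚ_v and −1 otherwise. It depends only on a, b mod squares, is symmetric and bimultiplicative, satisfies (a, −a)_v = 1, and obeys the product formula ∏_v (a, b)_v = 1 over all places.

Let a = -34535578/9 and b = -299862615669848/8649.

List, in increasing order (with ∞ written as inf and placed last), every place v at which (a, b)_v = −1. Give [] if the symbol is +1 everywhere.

[19, inf]

Mod squares: a ≡ -285418, b ≡ -38. Check v ∈ {∞, 2, 3, 7, 11, 17, 19, 29, 31, 37}.
v=3: a=3^-2·(≡2), b=3^-2·(≡1) mod 3; (2|3)=-1, (1|3)=+1; (−1)^{-2·-2·1}·(-1)^-2·(+1)^-2 = +1.
v=17: a=17^0·(≡14), b=17^2·(≡4) mod 17; (14|17)=-1, (4|17)=+1; (−1)^{0·2·8}·(-1)^2·(+1)^0 = +1.
v=2: v_2(a)=1, v_2(b)=3; units ≡ 3, 5 (mod 8); ε·ε+αω+βω = 1·0+1·1+3·1 ≡ 0  ⇒  (a,b)_2 = +1.
v=37: a=37^1·(≡17), b=37^2·(≡21) mod 37; (17|37)=-1, (21|37)=+1; (−1)^{1·2·18}·(-1)^2·(+1)^1 = +1.
v=7: a=7^1·(≡1), b=7^2·(≡1) mod 7; (1|7)=+1, (1|7)=+1; (−1)^{1·2·3}·(+1)^2·(+1)^1 = +1.
v=29: a=29^1·(≡10), b=29^2·(≡20) mod 29; (10|29)=-1, (20|29)=+1; (−1)^{1·2·14}·(-1)^2·(+1)^1 = +1.
v=31: a=31^0·(≡21), b=31^-2·(≡27) mod 31; (21|31)=-1, (27|31)=-1; (−1)^{0·-2·15}·(-1)^-2·(-1)^0 = +1.
v=11: a=11^2·(≡6), b=11^2·(≡8) mod 11; (6|11)=-1, (8|11)=-1; (−1)^{2·2·5}·(-1)^2·(-1)^2 = +1.
v=∞: -285418 < 0 and -38 < 0  ⇒  (a,b)_∞ = -1.
v=19: a=19^1·(≡16), b=19^1·(≡17) mod 19; (16|19)=+1, (17|19)=+1; (−1)^{1·1·9}·(+1)^1·(+1)^1 = -1.
(-285418, -38 / ℚ) ramifies at {19, ∞}: a division algebra.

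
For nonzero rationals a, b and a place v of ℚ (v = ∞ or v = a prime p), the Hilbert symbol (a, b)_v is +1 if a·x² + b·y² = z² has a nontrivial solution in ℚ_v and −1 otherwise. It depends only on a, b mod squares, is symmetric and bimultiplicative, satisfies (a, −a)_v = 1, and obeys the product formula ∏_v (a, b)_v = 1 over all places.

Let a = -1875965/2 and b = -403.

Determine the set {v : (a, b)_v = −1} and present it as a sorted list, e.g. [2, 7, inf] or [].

[2, 5, 13, 19, 31, inf]

(a, b) ≡ (-76570, -403) mod (ℚ^×)²; places V = {2, 5, 7, 13, 19, 31, ∞}.
(a,b)_7: α=2, u≡6; β=0, v≡3 (mod 7); (6|7)=-1, (3|7)=-1; sign (−1)^0·-1^0·-1^2 = +1.
(a,b)_5: α=1, u≡1; β=0, v≡2 (mod 5); (1|5)=+1, (2|5)=-1; sign (−1)^0·+1^0·-1^1 = -1.
(a,b)_2: α=-1, β=0; u≡3, v≡5 (mod 8); ε(u)ε(v)=1·0, αω(v)=-1·1, βω(u)=0·1; sum ≡ 1  ⇒  -1.
(a,b)_19: α=1, u≡4; β=0, v≡15 (mod 19); (4|19)=+1, (15|19)=-1; sign (−1)^0·+1^0·-1^1 = -1.
(a,b)_∞: sgn(-76570)=−, sgn(-403)=−, so -1.
(a,b)_13: α=1, u≡4; β=1, v≡8 (mod 13); (4|13)=+1, (8|13)=-1; sign (−1)^0·+1^1·-1^1 = -1.
(a,b)_31: α=1, u≡14; β=1, v≡18 (mod 31); (14|31)=+1, (18|31)=+1; sign (−1)^1·+1^1·+1^1 = -1.
Ram(-76570, -403) = {2, 5, 13, 19, 31, ∞}; no ℚ_2-point on the conic.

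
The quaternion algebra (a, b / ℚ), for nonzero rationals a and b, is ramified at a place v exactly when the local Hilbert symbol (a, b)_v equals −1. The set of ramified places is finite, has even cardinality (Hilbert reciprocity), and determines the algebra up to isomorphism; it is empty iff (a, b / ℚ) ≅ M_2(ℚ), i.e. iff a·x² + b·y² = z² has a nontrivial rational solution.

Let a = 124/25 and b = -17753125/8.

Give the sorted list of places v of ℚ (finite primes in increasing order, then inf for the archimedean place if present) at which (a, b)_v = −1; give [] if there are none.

Mod squares: a ≡ 31, b ≡ -56810. Check v ∈ {∞, 2, 5, 13, 19, 23, 31}.
v=5: a=5^-2·(≡4), b=5^5·(≡3) mod 5; (4|5)=+1, (3|5)=-1; (−1)^{-2·5·2}·(+1)^5·(-1)^-2 = +1.
v=23: a=23^0·(≡16), b=23^1·(≡15) mod 23; (16|23)=+1, (15|23)=-1; (−1)^{0·1·11}·(+1)^1·(-1)^0 = +1.
v=2: v_2(a)=2, v_2(b)=-3; units ≡ 7, 3 (mod 8); ε·ε+αω+βω = 1·1+2·1+-3·0 ≡ 1  ⇒  (a,b)_2 = -1.
v=31: a=31^1·(≡20), b=31^0·(≡6) mod 31; (20|31)=+1, (6|31)=-1; (−1)^{1·0·15}·(+1)^0·(-1)^1 = -1.
v=13: a=13^0·(≡6), b=13^1·(≡8) mod 13; (6|13)=-1, (8|13)=-1; (−1)^{0·1·6}·(-1)^1·(-1)^0 = -1.
v=19: a=19^0·(≡8), b=19^1·(≡8) mod 19; (8|19)=-1, (8|19)=-1; (−1)^{0·1·9}·(-1)^1·(-1)^0 = -1.
v=∞: 31 > 0 and -56810 < 0  ⇒  (a,b)_∞ = +1.
Ram(31, -56810) = {2, 13, 19, 31}; no ℚ_2-point on the conic.

[2, 13, 19, 31]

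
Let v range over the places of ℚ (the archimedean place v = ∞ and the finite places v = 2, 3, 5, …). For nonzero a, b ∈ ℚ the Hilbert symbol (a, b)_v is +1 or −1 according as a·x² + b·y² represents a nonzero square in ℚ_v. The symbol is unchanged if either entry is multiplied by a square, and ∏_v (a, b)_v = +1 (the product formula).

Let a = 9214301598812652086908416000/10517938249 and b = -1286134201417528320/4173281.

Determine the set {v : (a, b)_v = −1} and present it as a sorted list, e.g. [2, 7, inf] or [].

[2, 3, 5, 7, 11, 37]

(a, b) ≡ (148335, -28504245) mod (ℚ^×)²; places V = {2, 3, 5, 7, 11, 13, 19, 23, 29, 31, 37, ∞}.
(a,b)_∞: sgn(148335)=+, sgn(-28504245)=−, so +1.
(a,b)_3: α=5, u≡2; β=1, v≡2 (mod 3); (2|3)=-1, (2|3)=-1; sign (−1)^1·-1^1·-1^5 = -1.
(a,b)_13: α=-2, u≡5; β=2, v≡4 (mod 13); (5|13)=-1, (4|13)=+1; sign (−1)^0·-1^2·+1^-2 = +1.
(a,b)_19: α=6, u≡15; β=2, v≡1 (mod 19); (15|19)=-1, (1|19)=+1; sign (−1)^0·-1^2·+1^6 = +1.
(a,b)_23: α=-2, u≡8; β=-3, v≡15 (mod 23); (8|23)=+1, (15|23)=-1; sign (−1)^0·+1^-3·-1^-2 = +1.
(a,b)_5: α=3, u≡2; β=1, v≡1 (mod 5); (2|5)=-1, (1|5)=+1; sign (−1)^0·-1^1·+1^3 = -1.
(a,b)_37: α=2, u≡6; β=1, v≡15 (mod 37); (6|37)=-1, (15|37)=-1; sign (−1)^0·-1^1·-1^2 = -1.
(a,b)_2: α=12, β=10; u≡7, v≡3 (mod 8); ε(u)ε(v)=1·1, αω(v)=12·1, βω(u)=10·0; sum ≡ 1  ⇒  -1.
(a,b)_29: α=1, u≡19; β=1, v≡3 (mod 29); (19|29)=-1, (3|29)=-1; sign (−1)^0·-1^1·-1^1 = +1.
(a,b)_11: α=3, u≡7; β=3, v≡10 (mod 11); (7|11)=-1, (10|11)=-1; sign (−1)^1·-1^3·-1^3 = -1.
(a,b)_7: α=-6, u≡5; β=-3, v≡3 (mod 7); (5|7)=-1, (3|7)=-1; sign (−1)^0·-1^-3·-1^-6 = -1.
(a,b)_31: α=3, u≡15; β=2, v≡19 (mod 31); (15|31)=-1, (19|31)=+1; sign (−1)^0·-1^2·+1^3 = +1.
Ram(148335, -28504245) = {2, 3, 5, 7, 11, 37}; no ℚ_2-point on the conic.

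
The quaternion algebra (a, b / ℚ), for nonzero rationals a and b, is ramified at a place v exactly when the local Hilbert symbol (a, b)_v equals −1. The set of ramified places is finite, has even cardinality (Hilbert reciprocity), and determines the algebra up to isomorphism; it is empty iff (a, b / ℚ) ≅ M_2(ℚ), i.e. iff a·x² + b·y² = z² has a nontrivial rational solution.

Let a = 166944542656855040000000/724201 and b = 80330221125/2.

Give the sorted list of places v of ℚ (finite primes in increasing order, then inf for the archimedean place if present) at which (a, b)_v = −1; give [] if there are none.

[11, 17]

(a, b) ≡ (935, 655690) mod (ℚ^×)²; places V = {2, 3, 5, 7, 11, 17, 19, 23, 29, 37, ∞}.
(a,b)_19: α=0, u≡9; β=1, v≡11 (mod 19); (9|19)=+1, (11|19)=+1; sign (−1)^0·+1^1·+1^0 = +1.
(a,b)_23: α=-2, u≡20; β=0, v≡9 (mod 23); (20|23)=-1, (9|23)=+1; sign (−1)^0·-1^0·+1^-2 = +1.
(a,b)_17: α=3, u≡15; β=1, v≡14 (mod 17); (15|17)=+1, (14|17)=-1; sign (−1)^0·+1^1·-1^3 = -1.
(a,b)_∞: sgn(935)=+, sgn(655690)=+, so +1.
(a,b)_3: α=0, u≡2; β=4, v≡1 (mod 3); (2|3)=-1, (1|3)=+1; sign (−1)^0·-1^4·+1^0 = +1.
(a,b)_5: α=7, u≡2; β=3, v≡2 (mod 5); (2|5)=-1, (2|5)=-1; sign (−1)^0·-1^3·-1^7 = +1.
(a,b)_29: α=2, u≡1; β=1, v≡19 (mod 29); (1|29)=+1, (19|29)=-1; sign (−1)^0·+1^1·-1^2 = +1.
(a,b)_11: α=5, u≡10; β=2, v≡6 (mod 11); (10|11)=-1, (6|11)=-1; sign (−1)^0·-1^2·-1^5 = -1.
(a,b)_7: α=2, u≡4; β=1, v≡3 (mod 7); (4|7)=+1, (3|7)=-1; sign (−1)^0·+1^1·-1^2 = +1.
(a,b)_2: α=16, β=-1; u≡7, v≡5 (mod 8); ε(u)ε(v)=1·0, αω(v)=16·1, βω(u)=-1·0; sum ≡ 0  ⇒  +1.
(a,b)_37: α=-2, u≡12; β=0, v≡8 (mod 37); (12|37)=+1, (8|37)=-1; sign (−1)^0·+1^0·-1^-2 = +1.
Ram(935, 655690) = {11, 17}; no ℚ_11-point on the conic.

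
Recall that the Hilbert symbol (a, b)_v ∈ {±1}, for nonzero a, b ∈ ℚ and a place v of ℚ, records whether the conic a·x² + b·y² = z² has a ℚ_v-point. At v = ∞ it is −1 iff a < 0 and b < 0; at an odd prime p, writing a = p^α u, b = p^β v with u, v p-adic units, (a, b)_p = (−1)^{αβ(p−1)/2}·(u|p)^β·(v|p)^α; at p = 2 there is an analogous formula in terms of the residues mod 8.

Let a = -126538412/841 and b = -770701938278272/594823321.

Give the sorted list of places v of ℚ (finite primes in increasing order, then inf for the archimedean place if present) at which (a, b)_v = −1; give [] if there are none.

[2, inf]

(a, b) ≡ (-1547, -238) mod (ℚ^×)²; places V = {2, 7, 11, 13, 17, 29, ∞}.
(a,b)_∞: sgn(-1547)=−, sgn(-238)=−, so -1.
(a,b)_7: α=1, u≡3; β=1, v≡1 (mod 7); (3|7)=-1, (1|7)=+1; sign (−1)^1·-1^1·+1^1 = +1.
(a,b)_13: α=3, u≡8; β=4, v≡9 (mod 13); (8|13)=-1, (9|13)=+1; sign (−1)^0·-1^4·+1^3 = +1.
(a,b)_11: α=2, u≡4; β=6, v≡1 (mod 11); (4|11)=+1, (1|11)=+1; sign (−1)^0·+1^6·+1^2 = +1.
(a,b)_29: α=-2, u≡14; β=-6, v≡20 (mod 29); (14|29)=-1, (20|29)=+1; sign (−1)^0·-1^-6·+1^-2 = +1.
(a,b)_2: α=2, β=7; u≡5, v≡1 (mod 8); ε(u)ε(v)=0·0, αω(v)=2·0, βω(u)=7·1; sum ≡ 1  ⇒  -1.
(a,b)_17: α=1, u≡6; β=1, v≡3 (mod 17); (6|17)=-1, (3|17)=-1; sign (−1)^0·-1^1·-1^1 = +1.
(-1547, -238 / ℚ) ramifies at {2, ∞}: a division algebra.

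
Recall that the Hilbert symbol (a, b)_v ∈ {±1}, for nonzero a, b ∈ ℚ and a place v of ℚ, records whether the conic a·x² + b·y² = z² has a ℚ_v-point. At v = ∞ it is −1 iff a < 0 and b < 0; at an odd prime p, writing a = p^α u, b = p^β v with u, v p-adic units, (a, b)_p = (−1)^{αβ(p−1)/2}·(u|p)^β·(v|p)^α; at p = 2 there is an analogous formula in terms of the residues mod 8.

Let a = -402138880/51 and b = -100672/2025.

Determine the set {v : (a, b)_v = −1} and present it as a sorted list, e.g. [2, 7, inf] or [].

[2, 3, 5, inf]

Mod squares: a ≡ -2805, b ≡ -13. Check v ∈ {∞, 2, 3, 5, 11, 13, 17}.
v=2: v_2(a)=8, v_2(b)=6; units ≡ 3, 3 (mod 8); ε·ε+αω+βω = 1·1+8·1+6·1 ≡ 1  ⇒  (a,b)_2 = -1.
v=∞: -2805 < 0 and -13 < 0  ⇒  (a,b)_∞ = -1.
v=17: a=17^-1·(≡10), b=17^0·(≡1) mod 17; (10|17)=-1, (1|17)=+1; (−1)^{-1·0·8}·(-1)^0·(+1)^-1 = +1.
v=5: a=5^1·(≡4), b=5^-2·(≡3) mod 5; (4|5)=+1, (3|5)=-1; (−1)^{1·-2·2}·(+1)^-2·(-1)^1 = -1.
v=3: a=3^-1·(≡1), b=3^-4·(≡2) mod 3; (1|3)=+1, (2|3)=-1; (−1)^{-1·-4·1}·(+1)^-4·(-1)^-1 = -1.
v=11: a=11^1·(≡5), b=11^2·(≡4) mod 11; (5|11)=+1, (4|11)=+1; (−1)^{1·2·5}·(+1)^2·(+1)^1 = +1.
v=13: a=13^4·(≡1), b=13^1·(≡3) mod 13; (1|13)=+1, (3|13)=+1; (−1)^{4·1·6}·(+1)^1·(+1)^4 = +1.
|Ram(-2805, -13)| = 4, even; anisotropic at {2, 3, 5, ∞}.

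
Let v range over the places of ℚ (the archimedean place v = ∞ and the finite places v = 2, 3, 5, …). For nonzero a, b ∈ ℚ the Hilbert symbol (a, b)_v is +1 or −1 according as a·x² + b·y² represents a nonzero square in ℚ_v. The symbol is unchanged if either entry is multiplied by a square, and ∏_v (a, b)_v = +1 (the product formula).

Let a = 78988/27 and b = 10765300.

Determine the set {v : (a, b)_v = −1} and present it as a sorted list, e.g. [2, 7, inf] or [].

[13, 31]

(a, b) ≡ (1209, 13) mod (ℚ^×)²; places V = {2, 3, 5, 7, 13, 31, ∞}.
(a,b)_13: α=1, u≡5; β=3, v≡12 (mod 13); (5|13)=-1, (12|13)=+1; sign (−1)^0·-1^3·+1^1 = -1.
(a,b)_31: α=1, u≡14; β=0, v≡23 (mod 31); (14|31)=+1, (23|31)=-1; sign (−1)^0·+1^0·-1^1 = -1.
(a,b)_5: α=0, u≡4; β=2, v≡2 (mod 5); (4|5)=+1, (2|5)=-1; sign (−1)^0·+1^2·-1^0 = +1.
(a,b)_2: α=2, β=2; u≡1, v≡5 (mod 8); ε(u)ε(v)=0·0, αω(v)=2·1, βω(u)=2·0; sum ≡ 0  ⇒  +1.
(a,b)_7: α=2, u≡5; β=2, v≡5 (mod 7); (5|7)=-1, (5|7)=-1; sign (−1)^0·-1^2·-1^2 = +1.
(a,b)_∞: sgn(1209)=+, sgn(13)=+, so +1.
(a,b)_3: α=-3, u≡1; β=0, v≡1 (mod 3); (1|3)=+1, (1|3)=+1; sign (−1)^0·+1^0·+1^-3 = +1.
(1209, 13 / ℚ) ramifies at {13, 31}: a division algebra.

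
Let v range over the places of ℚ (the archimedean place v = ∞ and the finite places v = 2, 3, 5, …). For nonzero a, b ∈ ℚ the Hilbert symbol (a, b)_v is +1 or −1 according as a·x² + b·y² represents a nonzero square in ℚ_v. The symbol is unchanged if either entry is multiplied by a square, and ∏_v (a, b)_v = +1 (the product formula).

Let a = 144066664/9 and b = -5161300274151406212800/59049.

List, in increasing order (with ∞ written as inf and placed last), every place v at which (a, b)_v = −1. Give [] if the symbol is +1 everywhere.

[2, 7]

(a, b) ≡ (874, -203) mod (ℚ^×)²; places V = {2, 3, 5, 7, 19, 23, 29, ∞}.
(a,b)_29: α=2, u≡13; β=5, v≡25 (mod 29); (13|29)=+1, (25|29)=+1; sign (−1)^0·+1^5·+1^2 = +1.
(a,b)_7: α=2, u≡5; β=7, v≡5 (mod 7); (5|7)=-1, (5|7)=-1; sign (−1)^0·-1^7·-1^2 = -1.
(a,b)_23: α=1, u≡7; β=2, v≡16 (mod 23); (7|23)=-1, (16|23)=+1; sign (−1)^0·-1^2·+1^1 = +1.
(a,b)_19: α=1, u≡14; β=2, v≡11 (mod 19); (14|19)=-1, (11|19)=+1; sign (−1)^0·-1^2·+1^1 = +1.
(a,b)_3: α=-2, u≡1; β=-10, v≡1 (mod 3); (1|3)=+1, (1|3)=+1; sign (−1)^0·+1^-10·+1^-2 = +1.
(a,b)_2: α=3, β=6; u≡5, v≡5 (mod 8); ε(u)ε(v)=0·0, αω(v)=3·1, βω(u)=6·1; sum ≡ 1  ⇒  -1.
(a,b)_∞: sgn(874)=+, sgn(-203)=−, so +1.
(a,b)_5: α=0, u≡1; β=2, v≡2 (mod 5); (1|5)=+1, (2|5)=-1; sign (−1)^0·+1^2·-1^0 = +1.
Ram(874, -203) = {2, 7}; no ℚ_2-point on the conic.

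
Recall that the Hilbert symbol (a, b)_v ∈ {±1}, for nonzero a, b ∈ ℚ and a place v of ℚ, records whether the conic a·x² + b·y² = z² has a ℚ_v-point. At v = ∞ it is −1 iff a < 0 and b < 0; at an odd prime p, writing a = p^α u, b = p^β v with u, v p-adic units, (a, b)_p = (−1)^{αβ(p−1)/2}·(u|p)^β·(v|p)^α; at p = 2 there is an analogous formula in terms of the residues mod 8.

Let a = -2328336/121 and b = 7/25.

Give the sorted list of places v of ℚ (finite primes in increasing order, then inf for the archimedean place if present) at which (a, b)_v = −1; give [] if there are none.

[2, 23]

Mod squares: a ≡ -16169, b ≡ 7. Check v ∈ {∞, 2, 3, 5, 7, 11, 19, 23, 37}.
v=23: a=23^1·(≡10), b=23^0·(≡15) mod 23; (10|23)=-1, (15|23)=-1; (−1)^{1·0·11}·(-1)^0·(-1)^1 = -1.
v=∞: -16169 < 0 and 7 > 0  ⇒  (a,b)_∞ = +1.
v=37: a=37^1·(≡12), b=37^0·(≡21) mod 37; (12|37)=+1, (21|37)=+1; (−1)^{1·0·18}·(+1)^0·(+1)^1 = +1.
v=5: a=5^0·(≡4), b=5^-2·(≡2) mod 5; (4|5)=+1, (2|5)=-1; (−1)^{0·-2·2}·(+1)^-2·(-1)^0 = +1.
v=11: a=11^-2·(≡1), b=11^0·(≡6) mod 11; (1|11)=+1, (6|11)=-1; (−1)^{-2·0·5}·(+1)^0·(-1)^-2 = +1.
v=2: v_2(a)=4, v_2(b)=0; units ≡ 7, 7 (mod 8); ε·ε+αω+βω = 1·1+4·0+0·0 ≡ 1  ⇒  (a,b)_2 = -1.
v=3: a=3^2·(≡1), b=3^0·(≡1) mod 3; (1|3)=+1, (1|3)=+1; (−1)^{2·0·1}·(+1)^0·(+1)^2 = +1.
v=7: a=7^0·(≡2), b=7^1·(≡2) mod 7; (2|7)=+1, (2|7)=+1; (−1)^{0·1·3}·(+1)^1·(+1)^0 = +1.
v=19: a=19^1·(≡9), b=19^0·(≡17) mod 19; (9|19)=+1, (17|19)=+1; (−1)^{1·0·9}·(+1)^0·(+1)^1 = +1.
(-16169, 7 / ℚ) ramifies at {2, 23}: a division algebra.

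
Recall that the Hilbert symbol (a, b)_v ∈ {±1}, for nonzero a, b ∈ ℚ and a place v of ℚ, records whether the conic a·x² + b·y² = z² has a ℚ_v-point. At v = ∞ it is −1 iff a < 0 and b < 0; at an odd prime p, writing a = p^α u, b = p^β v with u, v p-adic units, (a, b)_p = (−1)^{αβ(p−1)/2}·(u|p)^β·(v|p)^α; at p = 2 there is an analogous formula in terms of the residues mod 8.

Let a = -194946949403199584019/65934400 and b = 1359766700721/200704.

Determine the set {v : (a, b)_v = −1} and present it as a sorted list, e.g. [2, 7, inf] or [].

(a, b) ≡ (-11, 8569) mod (ℚ^×)²; places V = {2, 3, 5, 7, 11, 13, 17, 19, 29, 41, ∞}.
(a,b)_7: α=-2, u≡3; β=-2, v≡2 (mod 7); (3|7)=-1, (2|7)=+1; sign (−1)^0·-1^-2·+1^-2 = +1.
(a,b)_5: α=-2, u≡1; β=0, v≡4 (mod 5); (1|5)=+1, (4|5)=+1; sign (−1)^0·+1^0·+1^-2 = +1.
(a,b)_2: α=-6, β=-12; u≡5, v≡1 (mod 8); ε(u)ε(v)=0·0, αω(v)=-6·0, βω(u)=-12·1; sum ≡ 0  ⇒  +1.
(a,b)_41: α=2, u≡30; β=1, v≡8 (mod 41); (30|41)=-1, (8|41)=+1; sign (−1)^0·-1^1·+1^2 = -1.
(a,b)_19: α=4, u≡14; β=3, v≡8 (mod 19); (14|19)=-1, (8|19)=-1; sign (−1)^0·-1^3·-1^4 = -1.
(a,b)_13: α=4, u≡8; β=2, v≡2 (mod 13); (8|13)=-1, (2|13)=-1; sign (−1)^0·-1^2·-1^4 = +1.
(a,b)_3: α=4, u≡1; β=2, v≡1 (mod 3); (1|3)=+1, (1|3)=+1; sign (−1)^0·+1^2·+1^4 = +1.
(a,b)_29: α=-2, u≡8; β=0, v≡15 (mod 29); (8|29)=-1, (15|29)=-1; sign (−1)^0·-1^0·-1^-2 = +1.
(a,b)_∞: sgn(-11)=−, sgn(8569)=+, so +1.
(a,b)_17: α=2, u≡3; β=2, v≡16 (mod 17); (3|17)=-1, (16|17)=+1; sign (−1)^0·-1^2·+1^2 = +1.
(a,b)_11: α=3, u≡10; β=1, v≡4 (mod 11); (10|11)=-1, (4|11)=+1; sign (−1)^1·-1^1·+1^3 = +1.
Ram(-11, 8569) = {19, 41}; no ℚ_19-point on the conic.

[19, 41]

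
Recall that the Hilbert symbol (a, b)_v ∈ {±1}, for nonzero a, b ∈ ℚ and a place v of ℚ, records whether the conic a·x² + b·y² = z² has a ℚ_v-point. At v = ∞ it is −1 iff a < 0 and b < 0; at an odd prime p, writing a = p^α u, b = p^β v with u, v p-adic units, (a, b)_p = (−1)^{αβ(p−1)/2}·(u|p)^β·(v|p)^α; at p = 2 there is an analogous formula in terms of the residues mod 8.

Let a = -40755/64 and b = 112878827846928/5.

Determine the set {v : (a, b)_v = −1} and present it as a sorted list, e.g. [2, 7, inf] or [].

[3, 5, 13, 29]

(a, b) ≡ (-40755, 9969765) mod (ℚ^×)²; places V = {2, 3, 5, 11, 13, 19, 29, 41, 43, ∞}.
(a,b)_2: α=-6, β=4; u≡5, v≡5 (mod 8); ε(u)ε(v)=0·0, αω(v)=-6·1, βω(u)=4·1; sum ≡ 0  ⇒  +1.
(a,b)_43: α=0, u≡25; β=1, v≡12 (mod 43); (25|43)=+1, (12|43)=-1; sign (−1)^0·+1^1·-1^0 = +1.
(a,b)_29: α=0, u≡8; β=1, v≡2 (mod 29); (8|29)=-1, (2|29)=-1; sign (−1)^0·-1^1·-1^0 = -1.
(a,b)_11: α=1, u≡10; β=2, v≡4 (mod 11); (10|11)=-1, (4|11)=+1; sign (−1)^0·-1^2·+1^1 = +1.
(a,b)_∞: sgn(-40755)=−, sgn(9969765)=+, so +1.
(a,b)_3: α=1, u≡2; β=5, v≡2 (mod 3); (2|3)=-1, (2|3)=-1; sign (−1)^1·-1^5·-1^1 = -1.
(a,b)_19: α=1, u≡3; β=2, v≡4 (mod 19); (3|19)=-1, (4|19)=+1; sign (−1)^0·-1^2·+1^1 = +1.
(a,b)_5: α=1, u≡1; β=-1, v≡3 (mod 5); (1|5)=+1, (3|5)=-1; sign (−1)^0·+1^-1·-1^1 = -1.
(a,b)_41: α=0, u≡16; β=1, v≡27 (mod 41); (16|41)=+1, (27|41)=-1; sign (−1)^0·+1^1·-1^0 = +1.
(a,b)_13: α=1, u≡2; β=1, v≡10 (mod 13); (2|13)=-1, (10|13)=+1; sign (−1)^0·-1^1·+1^1 = -1.
(-40755, 9969765 / ℚ) ramifies at {3, 5, 13, 29}: a division algebra.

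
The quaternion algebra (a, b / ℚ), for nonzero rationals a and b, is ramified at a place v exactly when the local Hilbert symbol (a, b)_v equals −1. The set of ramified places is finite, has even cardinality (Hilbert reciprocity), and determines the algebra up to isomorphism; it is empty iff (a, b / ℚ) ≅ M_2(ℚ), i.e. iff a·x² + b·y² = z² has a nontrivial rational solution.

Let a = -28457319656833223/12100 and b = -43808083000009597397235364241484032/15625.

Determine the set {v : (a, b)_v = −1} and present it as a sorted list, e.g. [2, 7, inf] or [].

Mod squares: a ≡ -318310977023, b ≡ -21347393. Check v ∈ {∞, 2, 5, 11, 13, 17, 19, 23, 29, 31, 37, 43, 53}.
v=29: a=29^1·(≡18), b=29^3·(≡2) mod 29; (18|29)=-1, (2|29)=-1; (−1)^{1·3·14}·(-1)^3·(-1)^1 = +1.
v=2: v_2(a)=-2, v_2(b)=8; units ≡ 1, 7 (mod 8); ε·ε+αω+βω = 0·1+-2·0+8·0 ≡ 0  ⇒  (a,b)_2 = +1.
v=31: a=31^1·(≡12), b=31^2·(≡27) mod 31; (12|31)=-1, (27|31)=-1; (−1)^{1·2·15}·(-1)^2·(-1)^1 = -1.
v=17: a=17^1·(≡10), b=17^3·(≡7) mod 17; (10|17)=-1, (7|17)=-1; (−1)^{1·3·8}·(-1)^3·(-1)^1 = +1.
v=11: a=11^-2·(≡9), b=11^0·(≡10) mod 11; (9|11)=+1, (10|11)=-1; (−1)^{-2·0·5}·(+1)^0·(-1)^-2 = +1.
v=37: a=37^1·(≡16), b=37^2·(≡16) mod 37; (16|37)=+1, (16|37)=+1; (−1)^{1·2·18}·(+1)^2·(+1)^1 = +1.
v=53: a=53^1·(≡38), b=53^3·(≡31) mod 53; (38|53)=+1, (31|53)=-1; (−1)^{1·3·26}·(+1)^3·(-1)^1 = -1.
v=23: a=23^2·(≡9), b=23^0·(≡21) mod 23; (9|23)=+1, (21|23)=-1; (−1)^{2·0·11}·(+1)^0·(-1)^2 = +1.
v=19: a=19^1·(≡11), b=19^1·(≡10) mod 19; (11|19)=+1, (10|19)=-1; (−1)^{1·1·9}·(+1)^1·(-1)^1 = +1.
v=∞: -318310977023 < 0 and -21347393 < 0  ⇒  (a,b)_∞ = -1.
v=13: a=13^3·(≡5), b=13^6·(≡5) mod 13; (5|13)=-1, (5|13)=-1; (−1)^{3·6·6}·(-1)^6·(-1)^3 = -1.
v=43: a=43^1·(≡25), b=43^3·(≡26) mod 43; (25|43)=+1, (26|43)=-1; (−1)^{1·3·21}·(+1)^3·(-1)^1 = +1.
v=5: a=5^-2·(≡3), b=5^-6·(≡3) mod 5; (3|5)=-1, (3|5)=-1; (−1)^{-2·-6·2}·(-1)^-6·(-1)^-2 = +1.
(-318310977023, -21347393 / ℚ) ramifies at {13, 31, 53, ∞}: a division algebra.

[13, 31, 53, inf]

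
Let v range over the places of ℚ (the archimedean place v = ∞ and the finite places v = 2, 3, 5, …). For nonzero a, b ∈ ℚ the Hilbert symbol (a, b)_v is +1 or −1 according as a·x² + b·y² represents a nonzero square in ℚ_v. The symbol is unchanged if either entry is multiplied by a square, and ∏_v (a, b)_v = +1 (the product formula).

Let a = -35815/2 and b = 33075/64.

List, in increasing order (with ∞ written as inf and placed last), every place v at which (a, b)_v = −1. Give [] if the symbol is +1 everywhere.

[2, 5, 19, 29]

Mod squares: a ≡ -71630, b ≡ 3. Check v ∈ {∞, 2, 3, 5, 7, 13, 19, 29}.
v=13: a=13^1·(≡7), b=13^0·(≡10) mod 13; (7|13)=-1, (10|13)=+1; (−1)^{1·0·6}·(-1)^0·(+1)^1 = +1.
v=19: a=19^1·(≡17), b=19^0·(≡13) mod 19; (17|19)=+1, (13|19)=-1; (−1)^{1·0·9}·(+1)^0·(-1)^1 = -1.
v=∞: -71630 < 0 and 3 > 0  ⇒  (a,b)_∞ = +1.
v=7: a=7^0·(≡2), b=7^2·(≡3) mod 7; (2|7)=+1, (3|7)=-1; (−1)^{0·2·3}·(+1)^2·(-1)^0 = +1.
v=3: a=3^0·(≡1), b=3^3·(≡1) mod 3; (1|3)=+1, (1|3)=+1; (−1)^{0·3·1}·(+1)^3·(+1)^0 = +1.
v=29: a=29^1·(≡6), b=29^0·(≡17) mod 29; (6|29)=+1, (17|29)=-1; (−1)^{1·0·14}·(+1)^0·(-1)^1 = -1.
v=5: a=5^1·(≡1), b=5^2·(≡2) mod 5; (1|5)=+1, (2|5)=-1; (−1)^{1·2·2}·(+1)^2·(-1)^1 = -1.
v=2: v_2(a)=-1, v_2(b)=-6; units ≡ 1, 3 (mod 8); ε·ε+αω+βω = 0·1+-1·1+-6·0 ≡ 1  ⇒  (a,b)_2 = -1.
(-71630, 3 / ℚ) ramifies at {2, 5, 19, 29}: a division algebra.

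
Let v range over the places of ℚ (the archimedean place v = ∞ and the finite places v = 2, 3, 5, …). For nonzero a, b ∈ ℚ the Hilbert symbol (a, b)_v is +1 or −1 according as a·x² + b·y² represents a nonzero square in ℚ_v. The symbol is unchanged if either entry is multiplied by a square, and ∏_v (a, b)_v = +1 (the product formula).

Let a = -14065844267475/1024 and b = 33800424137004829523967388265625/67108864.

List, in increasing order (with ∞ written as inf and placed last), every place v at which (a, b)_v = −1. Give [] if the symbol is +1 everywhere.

(a, b) ≡ (-19019, 481) mod (ℚ^×)²; places V = {2, 3, 5, 7, 11, 13, 19, 37, ∞}.
(a,b)_13: α=1, u≡11; β=1, v≡6 (mod 13); (11|13)=-1, (6|13)=-1; sign (−1)^0·-1^1·-1^1 = +1.
(a,b)_5: α=2, u≡4; β=6, v≡1 (mod 5); (4|5)=+1, (1|5)=+1; sign (−1)^0·+1^6·+1^2 = +1.
(a,b)_37: α=2, u≡36; β=5, v≡15 (mod 37); (36|37)=+1, (15|37)=-1; sign (−1)^0·+1^5·-1^2 = +1.
(a,b)_∞: sgn(-19019)=−, sgn(481)=+, so +1.
(a,b)_19: α=1, u≡6; β=2, v≡17 (mod 19); (6|19)=+1, (17|19)=+1; sign (−1)^0·+1^2·+1^1 = +1.
(a,b)_7: α=5, u≡5; β=14, v≡3 (mod 7); (5|7)=-1, (3|7)=-1; sign (−1)^0·-1^14·-1^5 = -1.
(a,b)_11: α=1, u≡4; β=2, v≡10 (mod 11); (4|11)=+1, (10|11)=-1; sign (−1)^0·+1^2·-1^1 = -1.
(a,b)_2: α=-10, β=-26; u≡5, v≡1 (mod 8); ε(u)ε(v)=0·0, αω(v)=-10·0, βω(u)=-26·1; sum ≡ 0  ⇒  +1.
(a,b)_3: α=2, u≡1; β=4, v≡1 (mod 3); (1|3)=+1, (1|3)=+1; sign (−1)^0·+1^4·+1^2 = +1.
(-19019, 481 / ℚ) ramifies at {7, 11}: a division algebra.

[7, 11]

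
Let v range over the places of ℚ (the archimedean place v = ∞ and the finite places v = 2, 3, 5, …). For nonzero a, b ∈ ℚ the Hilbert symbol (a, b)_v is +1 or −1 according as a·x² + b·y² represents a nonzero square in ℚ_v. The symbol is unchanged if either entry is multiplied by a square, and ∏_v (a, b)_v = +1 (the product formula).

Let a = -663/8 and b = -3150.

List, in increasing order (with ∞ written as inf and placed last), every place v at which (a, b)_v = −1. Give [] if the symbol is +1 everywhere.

(a, b) ≡ (-1326, -14) mod (ℚ^×)²; places V = {2, 3, 5, 7, 13, 17, ∞}.
(a,b)_17: α=1, u≡10; β=0, v≡12 (mod 17); (10|17)=-1, (12|17)=-1; sign (−1)^0·-1^0·-1^1 = -1.
(a,b)_∞: sgn(-1326)=−, sgn(-14)=−, so -1.
(a,b)_13: α=1, u≡5; β=0, v≡9 (mod 13); (5|13)=-1, (9|13)=+1; sign (−1)^0·-1^0·+1^1 = +1.
(a,b)_7: α=0, u≡2; β=1, v≡5 (mod 7); (2|7)=+1, (5|7)=-1; sign (−1)^0·+1^1·-1^0 = +1.
(a,b)_5: α=0, u≡4; β=2, v≡4 (mod 5); (4|5)=+1, (4|5)=+1; sign (−1)^0·+1^2·+1^0 = +1.
(a,b)_2: α=-3, β=1; u≡1, v≡1 (mod 8); ε(u)ε(v)=0·0, αω(v)=-3·0, βω(u)=1·0; sum ≡ 0  ⇒  +1.
(a,b)_3: α=1, u≡2; β=2, v≡1 (mod 3); (2|3)=-1, (1|3)=+1; sign (−1)^0·-1^2·+1^1 = +1.
Ram(-1326, -14) = {17, ∞}; no ℚ_17-point on the conic.

[17, inf]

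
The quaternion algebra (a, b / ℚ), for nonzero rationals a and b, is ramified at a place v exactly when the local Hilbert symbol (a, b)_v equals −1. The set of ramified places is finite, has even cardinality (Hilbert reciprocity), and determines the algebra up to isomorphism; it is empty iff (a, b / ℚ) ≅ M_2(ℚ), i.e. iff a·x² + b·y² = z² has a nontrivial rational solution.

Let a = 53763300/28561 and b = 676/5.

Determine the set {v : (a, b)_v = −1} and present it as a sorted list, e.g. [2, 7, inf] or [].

(a, b) ≡ (59737, 5) mod (ℚ^×)²; places V = {2, 3, 5, 13, 31, 41, 47, ∞}.
(a,b)_5: α=2, u≡2; β=-1, v≡1 (mod 5); (2|5)=-1, (1|5)=+1; sign (−1)^0·-1^-1·+1^2 = -1.
(a,b)_3: α=2, u≡1; β=0, v≡2 (mod 3); (1|3)=+1, (2|3)=-1; sign (−1)^0·+1^0·-1^2 = +1.
(a,b)_47: α=1, u≡21; β=0, v≡13 (mod 47); (21|47)=+1, (13|47)=-1; sign (−1)^0·+1^0·-1^1 = -1.
(a,b)_2: α=2, β=2; u≡1, v≡5 (mod 8); ε(u)ε(v)=0·0, αω(v)=2·1, βω(u)=2·0; sum ≡ 0  ⇒  +1.
(a,b)_13: α=-4, u≡6; β=2, v≡6 (mod 13); (6|13)=-1, (6|13)=-1; sign (−1)^0·-1^2·-1^-4 = +1.
(a,b)_31: α=1, u≡16; β=0, v≡5 (mod 31); (16|31)=+1, (5|31)=+1; sign (−1)^0·+1^0·+1^1 = +1.
(a,b)_∞: sgn(59737)=+, sgn(5)=+, so +1.
(a,b)_41: α=1, u≡13; β=0, v≡4 (mod 41); (13|41)=-1, (4|41)=+1; sign (−1)^0·-1^0·+1^1 = +1.
|Ram(59737, 5)| = 2, even; anisotropic at {5, 47}.

[5, 47]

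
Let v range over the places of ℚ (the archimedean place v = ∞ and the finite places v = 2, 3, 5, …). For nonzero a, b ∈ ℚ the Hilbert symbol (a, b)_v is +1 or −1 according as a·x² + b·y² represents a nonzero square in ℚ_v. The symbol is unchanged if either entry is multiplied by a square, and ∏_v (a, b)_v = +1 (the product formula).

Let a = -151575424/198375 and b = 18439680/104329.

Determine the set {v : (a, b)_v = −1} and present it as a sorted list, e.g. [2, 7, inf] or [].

[2, 3, 5, 11]

(a, b) ≡ (-4290, 30) mod (ℚ^×)²; places V = {2, 3, 5, 7, 11, 13, 17, 19, 23, ∞}.
(a,b)_13: α=3, u≡8; β=0, v≡3 (mod 13); (8|13)=-1, (3|13)=+1; sign (−1)^0·-1^0·+1^3 = +1.
(a,b)_19: α=0, u≡9; β=-2, v≡7 (mod 19); (9|19)=+1, (7|19)=+1; sign (−1)^0·+1^-2·+1^0 = +1.
(a,b)_17: α=0, u≡5; β=-2, v≡13 (mod 17); (5|17)=-1, (13|17)=+1; sign (−1)^0·-1^-2·+1^0 = +1.
(a,b)_2: α=7, β=9; u≡7, v≡7 (mod 8); ε(u)ε(v)=1·1, αω(v)=7·0, βω(u)=9·0; sum ≡ 1  ⇒  -1.
(a,b)_∞: sgn(-4290)=−, sgn(30)=+, so +1.
(a,b)_23: α=-2, u≡17; β=0, v≡5 (mod 23); (17|23)=-1, (5|23)=-1; sign (−1)^0·-1^0·-1^-2 = +1.
(a,b)_3: α=-1, u≡1; β=1, v≡1 (mod 3); (1|3)=+1, (1|3)=+1; sign (−1)^1·+1^1·+1^-1 = -1.
(a,b)_11: α=1, u≡6; β=0, v≡10 (mod 11); (6|11)=-1, (10|11)=-1; sign (−1)^0·-1^0·-1^1 = -1.
(a,b)_7: α=2, u≡4; β=4, v≡1 (mod 7); (4|7)=+1, (1|7)=+1; sign (−1)^0·+1^4·+1^2 = +1.
(a,b)_5: α=-3, u≡3; β=1, v≡4 (mod 5); (3|5)=-1, (4|5)=+1; sign (−1)^0·-1^1·+1^-3 = -1.
Ram(-4290, 30) = {2, 3, 5, 11}; no ℚ_2-point on the conic.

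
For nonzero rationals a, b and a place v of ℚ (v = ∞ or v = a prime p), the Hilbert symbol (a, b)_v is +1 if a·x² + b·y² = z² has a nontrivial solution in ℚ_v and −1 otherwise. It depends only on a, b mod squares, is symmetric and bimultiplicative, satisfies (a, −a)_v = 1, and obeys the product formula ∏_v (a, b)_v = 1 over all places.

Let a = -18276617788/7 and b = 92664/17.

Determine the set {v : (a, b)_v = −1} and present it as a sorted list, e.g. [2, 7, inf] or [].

Mod squares: a ≡ -1729, b ≡ 4862. Check v ∈ {∞, 2, 3, 7, 11, 13, 17, 19, 23}.
v=23: a=23^2·(≡21), b=23^0·(≡12) mod 23; (21|23)=-1, (12|23)=+1; (−1)^{2·0·11}·(-1)^0·(+1)^2 = +1.
v=7: a=7^-1·(≡5), b=7^0·(≡4) mod 7; (5|7)=-1, (4|7)=+1; (−1)^{-1·0·3}·(-1)^0·(+1)^-1 = +1.
v=∞: -1729 < 0 and 4862 > 0  ⇒  (a,b)_∞ = +1.
v=13: a=13^1·(≡3), b=13^1·(≡1) mod 13; (3|13)=+1, (1|13)=+1; (−1)^{1·1·6}·(+1)^1·(+1)^1 = +1.
v=17: a=17^2·(≡11), b=17^-1·(≡14) mod 17; (11|17)=-1, (14|17)=-1; (−1)^{2·-1·8}·(-1)^-1·(-1)^2 = -1.
v=19: a=19^1·(≡16), b=19^0·(≡9) mod 19; (16|19)=+1, (9|19)=+1; (−1)^{1·0·9}·(+1)^0·(+1)^1 = +1.
v=2: v_2(a)=2, v_2(b)=3; units ≡ 7, 7 (mod 8); ε·ε+αω+βω = 1·1+2·0+3·0 ≡ 1  ⇒  (a,b)_2 = -1.
v=3: a=3^0·(≡2), b=3^4·(≡2) mod 3; (2|3)=-1, (2|3)=-1; (−1)^{0·4·1}·(-1)^4·(-1)^0 = +1.
v=11: a=11^2·(≡4), b=11^1·(≡7) mod 11; (4|11)=+1, (7|11)=-1; (−1)^{2·1·5}·(+1)^1·(-1)^2 = +1.
Ram(-1729, 4862) = {2, 17}; no ℚ_2-point on the conic.

[2, 17]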